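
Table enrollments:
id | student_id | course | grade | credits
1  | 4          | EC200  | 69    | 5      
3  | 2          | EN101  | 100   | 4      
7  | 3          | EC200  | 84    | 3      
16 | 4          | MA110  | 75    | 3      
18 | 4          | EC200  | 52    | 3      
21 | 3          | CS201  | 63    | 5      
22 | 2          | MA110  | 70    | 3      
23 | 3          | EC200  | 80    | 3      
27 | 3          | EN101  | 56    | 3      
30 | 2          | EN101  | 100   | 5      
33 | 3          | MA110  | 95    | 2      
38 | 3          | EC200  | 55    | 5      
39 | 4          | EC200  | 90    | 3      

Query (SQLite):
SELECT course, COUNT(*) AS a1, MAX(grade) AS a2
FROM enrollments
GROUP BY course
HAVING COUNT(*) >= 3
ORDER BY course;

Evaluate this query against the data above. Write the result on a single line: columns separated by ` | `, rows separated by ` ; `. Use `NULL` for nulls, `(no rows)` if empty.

EC200 | 6 | 90 ; EN101 | 3 | 100 ; MA110 | 3 | 95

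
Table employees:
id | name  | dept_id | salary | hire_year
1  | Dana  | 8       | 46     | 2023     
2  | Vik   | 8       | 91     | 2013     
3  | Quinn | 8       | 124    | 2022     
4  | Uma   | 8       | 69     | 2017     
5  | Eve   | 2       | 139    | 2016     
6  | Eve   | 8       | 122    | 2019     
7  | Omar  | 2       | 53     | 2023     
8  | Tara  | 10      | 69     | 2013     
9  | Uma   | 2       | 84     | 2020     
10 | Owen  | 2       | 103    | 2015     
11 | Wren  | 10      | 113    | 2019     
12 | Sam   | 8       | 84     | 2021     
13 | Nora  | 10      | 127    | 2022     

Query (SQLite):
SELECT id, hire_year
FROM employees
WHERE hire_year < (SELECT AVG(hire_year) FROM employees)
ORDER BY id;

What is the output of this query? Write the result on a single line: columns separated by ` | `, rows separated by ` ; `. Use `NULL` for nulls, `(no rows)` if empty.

Scalar subquery: AVG(hire_year) over all employees rows = 2018.692308 (≈; comparison uses full precision).
Keep rows where hire_year < that value.

2 | 2013 ; 4 | 2017 ; 5 | 2016 ; 8 | 2013 ; 10 | 2015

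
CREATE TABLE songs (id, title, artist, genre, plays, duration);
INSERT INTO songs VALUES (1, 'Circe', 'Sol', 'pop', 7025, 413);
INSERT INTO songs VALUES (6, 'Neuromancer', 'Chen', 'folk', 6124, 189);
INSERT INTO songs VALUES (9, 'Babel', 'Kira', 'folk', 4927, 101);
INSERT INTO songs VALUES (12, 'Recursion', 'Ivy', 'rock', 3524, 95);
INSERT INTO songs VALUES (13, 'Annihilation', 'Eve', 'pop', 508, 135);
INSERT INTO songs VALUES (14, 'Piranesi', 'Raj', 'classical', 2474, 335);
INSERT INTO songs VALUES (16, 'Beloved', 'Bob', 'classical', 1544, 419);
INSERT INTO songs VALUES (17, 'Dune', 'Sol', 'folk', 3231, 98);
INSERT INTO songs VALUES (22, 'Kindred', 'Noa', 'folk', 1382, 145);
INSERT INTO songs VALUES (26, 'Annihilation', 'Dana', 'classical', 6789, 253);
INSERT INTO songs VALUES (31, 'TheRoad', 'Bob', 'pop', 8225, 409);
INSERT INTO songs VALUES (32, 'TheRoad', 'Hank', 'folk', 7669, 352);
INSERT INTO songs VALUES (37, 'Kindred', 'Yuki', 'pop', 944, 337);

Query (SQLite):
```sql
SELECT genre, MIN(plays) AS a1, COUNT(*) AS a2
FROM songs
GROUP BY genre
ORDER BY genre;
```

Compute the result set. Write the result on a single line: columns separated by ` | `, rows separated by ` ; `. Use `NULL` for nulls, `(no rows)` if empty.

classical | 1544 | 3 ; folk | 1382 | 5 ; pop | 508 | 4 ; rock | 3524 | 1

Group songs by genre.
Per group compute: MIN(plays), COUNT(*).
  classical: ids {14, 16, 26} → MIN(plays)=1544, COUNT(*)=3
  folk: ids {6, 9, 17, 22, 32} → MIN(plays)=1382, COUNT(*)=5
  pop: ids {1, 13, 31, 37} → MIN(plays)=508, COUNT(*)=4
  rock: ids {12} → MIN(plays)=3524, COUNT(*)=1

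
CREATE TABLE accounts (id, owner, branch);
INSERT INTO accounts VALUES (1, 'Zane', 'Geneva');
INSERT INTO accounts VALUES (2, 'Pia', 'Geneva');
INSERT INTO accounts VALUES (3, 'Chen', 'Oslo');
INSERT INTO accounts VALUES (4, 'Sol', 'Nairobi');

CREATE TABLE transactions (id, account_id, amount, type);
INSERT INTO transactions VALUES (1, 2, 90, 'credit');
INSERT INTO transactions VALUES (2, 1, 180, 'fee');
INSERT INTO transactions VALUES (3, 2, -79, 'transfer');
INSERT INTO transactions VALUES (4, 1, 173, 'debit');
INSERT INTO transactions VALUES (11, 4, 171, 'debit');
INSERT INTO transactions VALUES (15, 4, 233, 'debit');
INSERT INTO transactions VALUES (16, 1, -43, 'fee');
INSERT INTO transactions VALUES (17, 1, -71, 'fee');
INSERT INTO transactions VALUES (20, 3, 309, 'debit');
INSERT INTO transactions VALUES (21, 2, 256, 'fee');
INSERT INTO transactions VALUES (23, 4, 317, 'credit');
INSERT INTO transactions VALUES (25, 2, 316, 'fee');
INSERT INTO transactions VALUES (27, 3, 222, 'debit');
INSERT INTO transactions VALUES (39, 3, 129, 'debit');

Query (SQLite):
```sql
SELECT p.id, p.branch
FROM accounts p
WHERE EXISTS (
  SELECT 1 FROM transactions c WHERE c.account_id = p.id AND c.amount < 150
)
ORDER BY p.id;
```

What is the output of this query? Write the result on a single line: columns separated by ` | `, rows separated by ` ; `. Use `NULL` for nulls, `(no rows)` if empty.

1 | Geneva ; 2 | Geneva ; 3 | Oslo

For each accounts row, check whether any transactions with matching account_id has amount < 150.
Keep rows where that is true.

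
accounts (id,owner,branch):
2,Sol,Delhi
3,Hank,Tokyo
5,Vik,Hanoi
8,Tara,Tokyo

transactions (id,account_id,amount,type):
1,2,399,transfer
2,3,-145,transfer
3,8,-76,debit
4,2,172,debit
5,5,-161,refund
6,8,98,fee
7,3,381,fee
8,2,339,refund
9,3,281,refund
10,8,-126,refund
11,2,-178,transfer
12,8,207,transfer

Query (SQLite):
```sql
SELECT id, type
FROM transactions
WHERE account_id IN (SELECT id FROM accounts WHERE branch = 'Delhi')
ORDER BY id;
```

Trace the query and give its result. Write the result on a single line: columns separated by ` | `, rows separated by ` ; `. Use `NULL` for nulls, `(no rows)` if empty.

Inner query: accounts.id where branch = 'Delhi'.
Outer: keep transactions rows whose account_id is in that set.
Inner query → {2}

1 | transfer ; 4 | debit ; 8 | refund ; 11 | transfer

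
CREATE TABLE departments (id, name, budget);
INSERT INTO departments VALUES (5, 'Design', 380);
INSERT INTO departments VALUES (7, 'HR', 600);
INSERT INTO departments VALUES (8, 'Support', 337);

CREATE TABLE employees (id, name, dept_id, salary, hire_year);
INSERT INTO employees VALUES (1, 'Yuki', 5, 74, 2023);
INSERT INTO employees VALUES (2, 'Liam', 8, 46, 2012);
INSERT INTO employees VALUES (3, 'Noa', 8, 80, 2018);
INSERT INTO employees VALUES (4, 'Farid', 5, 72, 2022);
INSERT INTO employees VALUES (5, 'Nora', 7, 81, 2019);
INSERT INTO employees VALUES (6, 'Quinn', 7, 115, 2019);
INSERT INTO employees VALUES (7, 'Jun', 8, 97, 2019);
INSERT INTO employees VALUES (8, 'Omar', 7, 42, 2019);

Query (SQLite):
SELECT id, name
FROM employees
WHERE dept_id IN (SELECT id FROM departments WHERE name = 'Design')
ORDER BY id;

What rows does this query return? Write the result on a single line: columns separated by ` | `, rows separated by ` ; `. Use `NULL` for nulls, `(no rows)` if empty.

Inner query: departments.id where name = 'Design'.
Outer: keep employees rows whose dept_id is in that set.
Inner query → {5}

1 | Yuki ; 4 | Farid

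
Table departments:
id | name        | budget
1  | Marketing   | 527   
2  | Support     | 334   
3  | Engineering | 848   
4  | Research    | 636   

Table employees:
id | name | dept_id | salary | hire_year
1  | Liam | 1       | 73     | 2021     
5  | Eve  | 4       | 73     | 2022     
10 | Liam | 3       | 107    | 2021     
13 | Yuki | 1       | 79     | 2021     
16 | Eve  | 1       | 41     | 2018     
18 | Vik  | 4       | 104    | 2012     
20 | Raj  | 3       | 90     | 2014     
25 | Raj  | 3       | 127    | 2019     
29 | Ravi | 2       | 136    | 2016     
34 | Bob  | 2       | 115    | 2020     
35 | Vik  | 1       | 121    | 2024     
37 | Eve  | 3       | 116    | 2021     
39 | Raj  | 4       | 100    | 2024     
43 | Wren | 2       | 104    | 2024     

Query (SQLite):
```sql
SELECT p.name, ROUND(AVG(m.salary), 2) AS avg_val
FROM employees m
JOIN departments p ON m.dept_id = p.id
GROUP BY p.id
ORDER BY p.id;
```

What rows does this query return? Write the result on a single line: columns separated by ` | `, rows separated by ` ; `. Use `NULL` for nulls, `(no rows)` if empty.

Marketing | 78.5 ; Support | 118.33 ; Engineering | 110 ; Research | 92.33

Join each employees row to its departments via dept_id.
Group joined rows by departments.id; compute ROUND(AVG(m.salary), 2) per group.
  1: ids {1, 13, 16, 35} → ROUND(AVG(m.salary), 2)=78.5
  2: ids {29, 34, 43} → ROUND(AVG(m.salary), 2)=118.33
  3: ids {10, 20, 25, 37} → ROUND(AVG(m.salary), 2)=110
  4: ids {5, 18, 39} → ROUND(AVG(m.salary), 2)=92.33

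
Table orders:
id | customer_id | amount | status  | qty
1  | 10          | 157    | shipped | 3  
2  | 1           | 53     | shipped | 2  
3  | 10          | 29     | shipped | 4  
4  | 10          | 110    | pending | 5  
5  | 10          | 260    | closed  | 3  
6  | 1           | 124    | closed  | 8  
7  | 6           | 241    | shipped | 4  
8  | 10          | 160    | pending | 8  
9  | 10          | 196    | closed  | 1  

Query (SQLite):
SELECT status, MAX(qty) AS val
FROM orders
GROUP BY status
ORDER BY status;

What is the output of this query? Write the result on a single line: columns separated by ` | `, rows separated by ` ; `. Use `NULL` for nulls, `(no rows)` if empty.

Partition orders by status; compute MAX(qty) within each group.
  closed: ids {5, 6, 9} → MAX(qty)=8
  pending: ids {4, 8} → MAX(qty)=8
  shipped: ids {1, 2, 3, 7} → MAX(qty)=4

closed | 8 ; pending | 8 ; shipped | 4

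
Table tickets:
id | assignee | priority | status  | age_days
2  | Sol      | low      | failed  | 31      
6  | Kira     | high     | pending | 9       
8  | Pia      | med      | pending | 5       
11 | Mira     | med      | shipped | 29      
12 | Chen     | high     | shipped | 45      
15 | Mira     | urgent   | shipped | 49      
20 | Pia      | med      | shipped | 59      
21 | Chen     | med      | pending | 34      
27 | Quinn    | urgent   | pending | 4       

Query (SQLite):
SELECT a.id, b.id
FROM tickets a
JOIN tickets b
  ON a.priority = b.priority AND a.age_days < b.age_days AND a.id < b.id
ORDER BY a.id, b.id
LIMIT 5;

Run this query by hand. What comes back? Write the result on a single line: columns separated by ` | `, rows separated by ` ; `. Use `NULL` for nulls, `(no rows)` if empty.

Pairs (a,b) with same priority, a.age_days < b.age_days, a.id < b.id.
priority groups: high:{6,12} low:{2} med:{8,11,20,21} urgent:{15,27}
Ordered by (a.id, b.id); first 5.

6 | 12 ; 8 | 11 ; 8 | 20 ; 8 | 21 ; 11 | 20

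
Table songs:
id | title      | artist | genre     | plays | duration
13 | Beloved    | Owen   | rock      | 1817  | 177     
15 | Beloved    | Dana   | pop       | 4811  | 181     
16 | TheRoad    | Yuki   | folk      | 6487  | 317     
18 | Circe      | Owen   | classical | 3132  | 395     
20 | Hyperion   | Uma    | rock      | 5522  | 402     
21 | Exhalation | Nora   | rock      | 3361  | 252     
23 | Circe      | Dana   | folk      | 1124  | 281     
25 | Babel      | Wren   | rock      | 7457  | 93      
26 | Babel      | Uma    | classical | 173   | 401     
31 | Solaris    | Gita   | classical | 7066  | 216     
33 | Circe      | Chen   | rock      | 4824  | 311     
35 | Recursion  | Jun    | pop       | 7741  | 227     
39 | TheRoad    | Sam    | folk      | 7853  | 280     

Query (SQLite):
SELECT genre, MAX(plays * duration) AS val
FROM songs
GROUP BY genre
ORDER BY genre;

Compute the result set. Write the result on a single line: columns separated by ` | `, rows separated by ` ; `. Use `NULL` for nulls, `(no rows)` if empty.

classical | 1526256 ; folk | 2198840 ; pop | 1757207 ; rock | 2219844

For each row compute plays * duration.
Group by genre; take MAX of the expression per group.
  classical: ids {18, 26, 31} → MAX(plays * duration)=1526256
  folk: ids {16, 23, 39} → MAX(plays * duration)=2198840
  pop: ids {15, 35} → MAX(plays * duration)=1757207
  rock: ids {13, 20, 21, 25, 33} → MAX(plays * duration)=2219844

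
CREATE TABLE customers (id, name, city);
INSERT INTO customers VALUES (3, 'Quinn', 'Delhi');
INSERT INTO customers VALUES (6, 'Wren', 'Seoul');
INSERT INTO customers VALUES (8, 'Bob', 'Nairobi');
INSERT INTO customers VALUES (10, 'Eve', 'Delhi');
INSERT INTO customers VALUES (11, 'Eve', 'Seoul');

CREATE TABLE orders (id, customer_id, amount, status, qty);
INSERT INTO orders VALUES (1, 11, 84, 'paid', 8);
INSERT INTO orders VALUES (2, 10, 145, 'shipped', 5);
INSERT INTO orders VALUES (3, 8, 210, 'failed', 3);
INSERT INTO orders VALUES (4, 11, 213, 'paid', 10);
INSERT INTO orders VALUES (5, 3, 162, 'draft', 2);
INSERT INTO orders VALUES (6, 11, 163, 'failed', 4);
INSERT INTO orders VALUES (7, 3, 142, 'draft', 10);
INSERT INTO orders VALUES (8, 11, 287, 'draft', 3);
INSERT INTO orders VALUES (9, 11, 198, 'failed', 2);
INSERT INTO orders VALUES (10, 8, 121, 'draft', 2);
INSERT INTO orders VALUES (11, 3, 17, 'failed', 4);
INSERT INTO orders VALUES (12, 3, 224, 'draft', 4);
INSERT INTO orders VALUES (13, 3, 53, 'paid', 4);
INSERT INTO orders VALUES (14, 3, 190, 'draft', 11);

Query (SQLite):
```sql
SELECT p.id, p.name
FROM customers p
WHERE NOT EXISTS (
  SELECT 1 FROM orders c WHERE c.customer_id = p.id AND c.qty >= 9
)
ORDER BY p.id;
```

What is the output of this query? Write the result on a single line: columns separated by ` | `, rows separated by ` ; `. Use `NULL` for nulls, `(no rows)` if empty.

For each customers row, check whether any orders with matching customer_id has qty >= 9.
Keep rows where that is false.

6 | Wren ; 8 | Bob ; 10 | Eve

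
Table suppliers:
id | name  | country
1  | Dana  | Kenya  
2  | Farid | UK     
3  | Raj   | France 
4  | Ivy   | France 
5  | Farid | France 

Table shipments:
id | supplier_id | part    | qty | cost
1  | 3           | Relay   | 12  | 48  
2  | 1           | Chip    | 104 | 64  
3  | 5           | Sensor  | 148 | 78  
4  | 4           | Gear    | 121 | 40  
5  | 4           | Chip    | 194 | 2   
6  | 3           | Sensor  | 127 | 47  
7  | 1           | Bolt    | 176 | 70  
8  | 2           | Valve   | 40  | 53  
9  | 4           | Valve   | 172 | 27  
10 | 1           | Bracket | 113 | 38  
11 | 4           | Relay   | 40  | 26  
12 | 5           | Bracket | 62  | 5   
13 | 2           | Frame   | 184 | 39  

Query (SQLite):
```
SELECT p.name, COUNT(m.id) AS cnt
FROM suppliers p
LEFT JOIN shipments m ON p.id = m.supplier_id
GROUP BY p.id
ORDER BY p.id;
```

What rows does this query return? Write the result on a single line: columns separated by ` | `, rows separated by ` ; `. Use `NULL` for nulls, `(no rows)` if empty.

LEFT JOIN keeps every suppliers row; unmatched ones get NULL for shipments columns.
Group by suppliers.id and compute COUNT(m.id). COUNT(col) of an all-NULL group is 0.
  1: ids {2, 7, 10} → COUNT(m.id)=3
  2: ids {8, 13} → COUNT(m.id)=2
  3: ids {1, 6} → COUNT(m.id)=2
  4: ids {4, 5, 9, 11} → COUNT(m.id)=4
  5: ids {3, 12} → COUNT(m.id)=2

Dana | 3 ; Farid | 2 ; Raj | 2 ; Ivy | 4 ; Farid | 2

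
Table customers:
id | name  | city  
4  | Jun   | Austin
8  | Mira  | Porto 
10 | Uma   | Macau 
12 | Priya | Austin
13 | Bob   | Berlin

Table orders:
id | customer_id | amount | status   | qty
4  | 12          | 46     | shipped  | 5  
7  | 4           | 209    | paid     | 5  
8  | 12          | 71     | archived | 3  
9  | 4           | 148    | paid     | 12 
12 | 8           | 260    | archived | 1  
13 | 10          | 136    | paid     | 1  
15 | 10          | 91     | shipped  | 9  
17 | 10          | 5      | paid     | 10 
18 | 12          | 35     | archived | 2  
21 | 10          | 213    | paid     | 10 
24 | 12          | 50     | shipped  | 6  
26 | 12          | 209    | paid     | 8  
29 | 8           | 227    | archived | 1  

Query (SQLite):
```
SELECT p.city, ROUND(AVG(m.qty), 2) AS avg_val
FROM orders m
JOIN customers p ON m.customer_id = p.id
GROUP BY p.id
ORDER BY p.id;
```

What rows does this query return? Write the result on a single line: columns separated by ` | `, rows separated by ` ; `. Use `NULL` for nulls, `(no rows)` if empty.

Austin | 8.5 ; Porto | 1 ; Macau | 7.5 ; Austin | 4.8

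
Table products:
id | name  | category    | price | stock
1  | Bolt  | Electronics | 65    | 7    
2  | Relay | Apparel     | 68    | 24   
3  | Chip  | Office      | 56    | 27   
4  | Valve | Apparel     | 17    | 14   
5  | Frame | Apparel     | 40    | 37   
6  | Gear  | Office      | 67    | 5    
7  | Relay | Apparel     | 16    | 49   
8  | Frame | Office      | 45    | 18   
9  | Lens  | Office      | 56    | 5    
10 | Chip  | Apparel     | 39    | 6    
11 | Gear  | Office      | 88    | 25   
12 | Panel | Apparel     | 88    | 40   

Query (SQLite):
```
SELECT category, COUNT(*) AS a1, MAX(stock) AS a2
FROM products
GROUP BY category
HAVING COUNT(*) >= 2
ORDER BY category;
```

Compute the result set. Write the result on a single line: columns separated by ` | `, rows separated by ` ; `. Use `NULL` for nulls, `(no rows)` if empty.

Group products by category.
Per group compute: COUNT(*), MAX(stock).
HAVING: drop groups with fewer than 2 rows.
  Apparel: ids {2, 4, 5, 7, 10, 12} → COUNT(*)=6, MAX(stock)=49
  Electronics: ids {1} → COUNT(*)=1, MAX(stock)=7
  Office: ids {3, 6, 8, 9, 11} → COUNT(*)=5, MAX(stock)=27

Apparel | 6 | 49 ; Office | 5 | 27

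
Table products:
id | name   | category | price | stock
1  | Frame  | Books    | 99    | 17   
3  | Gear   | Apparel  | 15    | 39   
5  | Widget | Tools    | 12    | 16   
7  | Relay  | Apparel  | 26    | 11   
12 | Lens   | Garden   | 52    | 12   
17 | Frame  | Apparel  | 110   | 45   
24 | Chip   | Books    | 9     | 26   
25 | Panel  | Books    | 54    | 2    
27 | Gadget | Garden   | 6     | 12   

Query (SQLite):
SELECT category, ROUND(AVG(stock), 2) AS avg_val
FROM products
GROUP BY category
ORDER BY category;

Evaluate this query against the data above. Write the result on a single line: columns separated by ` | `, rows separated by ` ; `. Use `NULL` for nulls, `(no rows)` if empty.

Apparel | 31.67 ; Books | 15 ; Garden | 12 ; Tools | 16

Partition products by category; compute ROUND(AVG(stock), 2) within each group.
  Apparel: ids {3, 7, 17} → ROUND(AVG(stock), 2)=31.67
  Books: ids {1, 24, 25} → ROUND(AVG(stock), 2)=15
  Garden: ids {12, 27} → ROUND(AVG(stock), 2)=12
  Tools: ids {5} → ROUND(AVG(stock), 2)=16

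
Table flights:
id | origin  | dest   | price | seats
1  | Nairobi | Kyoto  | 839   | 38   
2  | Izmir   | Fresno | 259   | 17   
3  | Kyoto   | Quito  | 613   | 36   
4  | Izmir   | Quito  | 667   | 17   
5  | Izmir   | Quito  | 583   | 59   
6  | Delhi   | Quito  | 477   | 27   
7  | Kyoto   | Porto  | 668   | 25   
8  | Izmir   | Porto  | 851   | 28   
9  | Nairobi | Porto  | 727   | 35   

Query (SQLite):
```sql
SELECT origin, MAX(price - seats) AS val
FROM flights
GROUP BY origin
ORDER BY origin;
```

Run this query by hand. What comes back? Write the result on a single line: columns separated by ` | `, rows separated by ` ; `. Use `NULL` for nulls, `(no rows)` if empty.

For each row compute price - seats.
Group by origin; take MAX of the expression per group.
  Delhi: ids {6} → MAX(price - seats)=450
  Izmir: ids {2, 4, 5, 8} → MAX(price - seats)=823
  Kyoto: ids {3, 7} → MAX(price - seats)=643
  Nairobi: ids {1, 9} → MAX(price - seats)=801

Delhi | 450 ; Izmir | 823 ; Kyoto | 643 ; Nairobi | 801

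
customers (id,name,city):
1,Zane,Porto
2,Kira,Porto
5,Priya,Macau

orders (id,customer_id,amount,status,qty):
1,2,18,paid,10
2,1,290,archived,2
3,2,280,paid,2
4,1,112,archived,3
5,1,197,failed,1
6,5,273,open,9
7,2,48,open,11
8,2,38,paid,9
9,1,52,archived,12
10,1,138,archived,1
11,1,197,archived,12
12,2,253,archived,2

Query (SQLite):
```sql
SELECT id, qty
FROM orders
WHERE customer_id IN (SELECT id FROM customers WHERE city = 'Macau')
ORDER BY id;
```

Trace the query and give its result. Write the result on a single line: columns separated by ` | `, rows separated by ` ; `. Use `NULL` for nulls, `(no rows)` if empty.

6 | 9

Inner query: customers.id where city = 'Macau'.
Outer: keep orders rows whose customer_id is in that set.
Inner query → {5}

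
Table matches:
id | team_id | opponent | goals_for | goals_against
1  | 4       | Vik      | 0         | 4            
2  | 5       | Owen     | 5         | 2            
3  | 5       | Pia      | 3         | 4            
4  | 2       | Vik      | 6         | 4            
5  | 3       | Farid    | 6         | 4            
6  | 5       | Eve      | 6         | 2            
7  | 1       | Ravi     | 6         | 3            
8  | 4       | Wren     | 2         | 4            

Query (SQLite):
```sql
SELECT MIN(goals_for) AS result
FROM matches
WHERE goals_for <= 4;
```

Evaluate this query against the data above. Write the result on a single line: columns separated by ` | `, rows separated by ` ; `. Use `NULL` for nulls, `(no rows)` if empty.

Rows where goals_for <= 4 → goals_for values: [0, 3, 2].
MIN of non-NULL values = 0.

0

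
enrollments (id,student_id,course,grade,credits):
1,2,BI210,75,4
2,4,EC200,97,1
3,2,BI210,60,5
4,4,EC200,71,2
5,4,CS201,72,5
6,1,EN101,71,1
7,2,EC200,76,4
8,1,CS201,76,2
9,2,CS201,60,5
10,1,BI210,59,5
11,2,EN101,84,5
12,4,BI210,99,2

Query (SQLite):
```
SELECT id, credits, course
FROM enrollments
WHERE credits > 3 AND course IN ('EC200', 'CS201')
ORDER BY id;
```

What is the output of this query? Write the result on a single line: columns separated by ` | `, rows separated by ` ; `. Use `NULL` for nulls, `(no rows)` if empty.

credits > 3: ids {1, 3, 5, 7, 9, 10, 11}
course IN ('EC200', 'CS201'): ids {2, 4, 5, 7, 8, 9}
Combine with AND.

5 | 5 | CS201 ; 7 | 4 | EC200 ; 9 | 5 | CS201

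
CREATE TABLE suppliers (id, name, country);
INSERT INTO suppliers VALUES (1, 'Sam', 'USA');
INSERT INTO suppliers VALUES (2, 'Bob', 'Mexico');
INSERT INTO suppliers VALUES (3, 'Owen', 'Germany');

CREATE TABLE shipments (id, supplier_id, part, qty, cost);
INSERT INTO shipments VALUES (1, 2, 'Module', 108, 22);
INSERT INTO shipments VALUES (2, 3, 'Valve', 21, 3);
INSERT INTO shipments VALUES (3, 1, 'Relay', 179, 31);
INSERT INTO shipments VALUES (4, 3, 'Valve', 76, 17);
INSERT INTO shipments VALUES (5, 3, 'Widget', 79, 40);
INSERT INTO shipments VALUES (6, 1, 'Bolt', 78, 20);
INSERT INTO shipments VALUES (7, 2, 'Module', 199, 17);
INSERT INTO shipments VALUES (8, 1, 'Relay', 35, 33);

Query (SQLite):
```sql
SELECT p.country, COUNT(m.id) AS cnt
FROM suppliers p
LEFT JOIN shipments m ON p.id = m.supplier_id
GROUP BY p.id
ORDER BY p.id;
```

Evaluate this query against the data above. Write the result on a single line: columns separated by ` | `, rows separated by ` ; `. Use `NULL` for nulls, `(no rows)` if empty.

USA | 3 ; Mexico | 2 ; Germany | 3

LEFT JOIN keeps every suppliers row; unmatched ones get NULL for shipments columns.
Group by suppliers.id and compute COUNT(m.id). COUNT(col) of an all-NULL group is 0.
  1: ids {3, 6, 8} → COUNT(m.id)=3
  2: ids {1, 7} → COUNT(m.id)=2
  3: ids {2, 4, 5} → COUNT(m.id)=3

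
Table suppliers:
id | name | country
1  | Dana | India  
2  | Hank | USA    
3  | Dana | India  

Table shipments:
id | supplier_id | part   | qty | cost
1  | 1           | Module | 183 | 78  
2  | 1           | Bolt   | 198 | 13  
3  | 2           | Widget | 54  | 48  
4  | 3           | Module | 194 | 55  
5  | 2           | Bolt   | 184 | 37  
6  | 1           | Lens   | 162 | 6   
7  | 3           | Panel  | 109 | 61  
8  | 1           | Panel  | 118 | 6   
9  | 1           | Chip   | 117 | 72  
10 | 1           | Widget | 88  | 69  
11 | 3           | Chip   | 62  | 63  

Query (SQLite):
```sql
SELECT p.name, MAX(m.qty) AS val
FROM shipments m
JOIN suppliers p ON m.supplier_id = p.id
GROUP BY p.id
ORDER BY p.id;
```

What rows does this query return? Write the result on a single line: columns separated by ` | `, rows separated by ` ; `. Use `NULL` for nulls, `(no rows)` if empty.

Join each shipments row to its suppliers via supplier_id.
Group joined rows by suppliers.id; compute MAX(m.qty) per group.
  1: ids {1, 2, 6, 8, 9, 10} → MAX(m.qty)=198
  2: ids {3, 5} → MAX(m.qty)=184
  3: ids {4, 7, 11} → MAX(m.qty)=194

Dana | 198 ; Hank | 184 ; Dana | 194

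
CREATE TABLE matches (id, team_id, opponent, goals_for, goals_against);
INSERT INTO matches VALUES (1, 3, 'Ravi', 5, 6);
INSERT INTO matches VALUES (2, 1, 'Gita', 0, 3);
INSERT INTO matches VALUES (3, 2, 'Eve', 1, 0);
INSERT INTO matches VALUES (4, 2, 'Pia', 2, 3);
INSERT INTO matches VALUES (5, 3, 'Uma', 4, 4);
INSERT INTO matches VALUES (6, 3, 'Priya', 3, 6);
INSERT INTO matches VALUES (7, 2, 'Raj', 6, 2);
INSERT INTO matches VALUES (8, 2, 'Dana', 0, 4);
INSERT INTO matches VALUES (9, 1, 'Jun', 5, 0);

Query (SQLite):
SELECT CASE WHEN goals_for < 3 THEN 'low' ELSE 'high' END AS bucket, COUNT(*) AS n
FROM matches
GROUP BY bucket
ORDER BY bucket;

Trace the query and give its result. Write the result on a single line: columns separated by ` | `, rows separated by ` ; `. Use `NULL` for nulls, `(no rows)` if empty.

Bucket rows by goals_for < 3 → 'low' else 'high'; count each bucket.

high | 5 ; low | 4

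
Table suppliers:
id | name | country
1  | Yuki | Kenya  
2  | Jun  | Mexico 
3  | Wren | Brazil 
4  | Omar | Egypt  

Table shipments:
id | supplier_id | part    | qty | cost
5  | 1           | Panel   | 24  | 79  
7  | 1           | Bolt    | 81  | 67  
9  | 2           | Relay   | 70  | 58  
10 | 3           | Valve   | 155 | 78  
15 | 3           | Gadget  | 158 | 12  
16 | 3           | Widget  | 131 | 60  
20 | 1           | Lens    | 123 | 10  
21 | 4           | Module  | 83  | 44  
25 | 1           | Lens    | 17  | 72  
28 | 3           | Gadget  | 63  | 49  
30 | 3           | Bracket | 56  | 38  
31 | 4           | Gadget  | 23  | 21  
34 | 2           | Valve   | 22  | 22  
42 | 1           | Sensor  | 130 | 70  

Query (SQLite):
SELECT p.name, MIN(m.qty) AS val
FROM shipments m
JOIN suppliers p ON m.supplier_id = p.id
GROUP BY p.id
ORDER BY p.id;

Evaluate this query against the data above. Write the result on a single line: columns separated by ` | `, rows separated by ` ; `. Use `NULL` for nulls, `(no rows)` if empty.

Join each shipments row to its suppliers via supplier_id.
Group joined rows by suppliers.id; compute MIN(m.qty) per group.
  1: ids {5, 7, 20, 25, 42} → MIN(m.qty)=17
  2: ids {9, 34} → MIN(m.qty)=22
  3: ids {10, 15, 16, 28, 30} → MIN(m.qty)=56
  4: ids {21, 31} → MIN(m.qty)=23

Yuki | 17 ; Jun | 22 ; Wren | 56 ; Omar | 23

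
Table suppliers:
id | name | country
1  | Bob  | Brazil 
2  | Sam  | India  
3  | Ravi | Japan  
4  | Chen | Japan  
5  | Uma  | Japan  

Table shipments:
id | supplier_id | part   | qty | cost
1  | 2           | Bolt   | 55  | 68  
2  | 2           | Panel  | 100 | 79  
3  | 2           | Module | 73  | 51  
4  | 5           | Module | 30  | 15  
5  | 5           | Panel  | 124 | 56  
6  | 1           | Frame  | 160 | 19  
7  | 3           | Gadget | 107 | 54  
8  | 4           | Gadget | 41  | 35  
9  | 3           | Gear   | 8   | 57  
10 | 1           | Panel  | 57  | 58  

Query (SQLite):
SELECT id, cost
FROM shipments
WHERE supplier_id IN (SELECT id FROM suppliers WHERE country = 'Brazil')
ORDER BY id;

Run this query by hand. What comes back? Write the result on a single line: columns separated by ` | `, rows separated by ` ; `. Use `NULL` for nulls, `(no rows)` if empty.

Inner query: suppliers.id where country = 'Brazil'.
Outer: keep shipments rows whose supplier_id is in that set.
Inner query → {1}

6 | 19 ; 10 | 58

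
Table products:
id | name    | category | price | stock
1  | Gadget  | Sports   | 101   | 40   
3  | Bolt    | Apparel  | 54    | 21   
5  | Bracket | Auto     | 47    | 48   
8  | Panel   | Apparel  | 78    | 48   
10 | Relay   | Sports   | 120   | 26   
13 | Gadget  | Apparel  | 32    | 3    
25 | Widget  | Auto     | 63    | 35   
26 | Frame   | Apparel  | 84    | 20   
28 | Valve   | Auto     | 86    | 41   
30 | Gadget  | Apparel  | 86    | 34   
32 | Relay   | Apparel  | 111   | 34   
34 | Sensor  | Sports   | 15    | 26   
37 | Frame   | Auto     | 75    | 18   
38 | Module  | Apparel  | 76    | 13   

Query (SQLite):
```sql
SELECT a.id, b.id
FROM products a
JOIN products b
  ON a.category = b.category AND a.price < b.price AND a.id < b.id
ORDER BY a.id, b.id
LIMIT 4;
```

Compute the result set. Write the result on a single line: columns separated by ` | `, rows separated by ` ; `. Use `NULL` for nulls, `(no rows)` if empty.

Pairs (a,b) with same category, a.price < b.price, a.id < b.id.
category groups: Apparel:{3,8,13,26,30,32,38} Auto:{5,25,28,37} Sports:{1,10,34}
Ordered by (a.id, b.id); first 4.

1 | 10 ; 3 | 8 ; 3 | 26 ; 3 | 30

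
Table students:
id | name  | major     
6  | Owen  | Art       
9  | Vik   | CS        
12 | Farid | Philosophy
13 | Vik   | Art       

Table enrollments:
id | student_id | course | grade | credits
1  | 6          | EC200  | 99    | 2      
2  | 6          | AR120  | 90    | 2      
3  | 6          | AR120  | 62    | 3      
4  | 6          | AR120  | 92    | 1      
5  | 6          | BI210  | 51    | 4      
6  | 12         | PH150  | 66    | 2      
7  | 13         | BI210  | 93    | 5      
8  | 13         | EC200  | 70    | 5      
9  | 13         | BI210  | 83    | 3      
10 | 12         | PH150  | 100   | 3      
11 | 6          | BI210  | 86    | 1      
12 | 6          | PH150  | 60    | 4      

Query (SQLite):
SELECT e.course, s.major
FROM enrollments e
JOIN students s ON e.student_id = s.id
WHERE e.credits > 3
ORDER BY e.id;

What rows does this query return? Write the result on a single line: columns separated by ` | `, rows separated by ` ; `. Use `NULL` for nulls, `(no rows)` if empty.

Each enrollments row matches the students row where student_id = students.id.
Then keep rows with e.credits > 3.

BI210 | Art ; BI210 | Art ; EC200 | Art ; PH150 | Art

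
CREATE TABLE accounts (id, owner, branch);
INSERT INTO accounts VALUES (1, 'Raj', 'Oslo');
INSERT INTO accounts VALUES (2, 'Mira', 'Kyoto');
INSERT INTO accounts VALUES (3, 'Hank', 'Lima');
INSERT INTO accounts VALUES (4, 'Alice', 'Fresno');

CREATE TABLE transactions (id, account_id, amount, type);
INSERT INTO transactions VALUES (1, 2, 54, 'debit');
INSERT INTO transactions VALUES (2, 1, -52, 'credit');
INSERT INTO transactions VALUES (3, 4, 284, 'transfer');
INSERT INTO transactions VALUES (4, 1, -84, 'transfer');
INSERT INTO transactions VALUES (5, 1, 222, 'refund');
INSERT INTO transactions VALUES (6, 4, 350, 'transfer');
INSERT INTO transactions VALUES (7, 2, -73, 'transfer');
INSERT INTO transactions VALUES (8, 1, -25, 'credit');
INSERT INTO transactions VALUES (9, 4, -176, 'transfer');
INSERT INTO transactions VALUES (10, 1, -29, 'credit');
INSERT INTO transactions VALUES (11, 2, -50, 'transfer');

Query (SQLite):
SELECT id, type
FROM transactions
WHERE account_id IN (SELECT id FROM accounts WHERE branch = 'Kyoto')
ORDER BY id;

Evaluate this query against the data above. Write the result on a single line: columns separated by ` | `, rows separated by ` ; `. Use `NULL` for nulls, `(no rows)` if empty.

Inner query: accounts.id where branch = 'Kyoto'.
Outer: keep transactions rows whose account_id is in that set.
Inner query → {2}

1 | debit ; 7 | transfer ; 11 | transfer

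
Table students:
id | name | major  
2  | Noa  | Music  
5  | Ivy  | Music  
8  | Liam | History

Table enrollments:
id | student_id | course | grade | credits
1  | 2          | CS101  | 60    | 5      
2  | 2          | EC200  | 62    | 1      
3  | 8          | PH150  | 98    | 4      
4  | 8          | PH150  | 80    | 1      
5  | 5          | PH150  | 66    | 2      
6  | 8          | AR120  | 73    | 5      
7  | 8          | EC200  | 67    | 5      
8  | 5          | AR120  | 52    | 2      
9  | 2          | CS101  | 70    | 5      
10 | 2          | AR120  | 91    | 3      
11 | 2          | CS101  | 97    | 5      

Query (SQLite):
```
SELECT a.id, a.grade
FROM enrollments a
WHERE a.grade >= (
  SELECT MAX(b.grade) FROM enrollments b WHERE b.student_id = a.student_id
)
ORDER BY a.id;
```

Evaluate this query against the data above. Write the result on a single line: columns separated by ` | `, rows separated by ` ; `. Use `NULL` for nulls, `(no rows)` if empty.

3 | 98 ; 5 | 66 ; 11 | 97

For each enrollments row a, compute MAX(grade) over rows sharing a.student_id.
Keep row a if a.grade >= that per-group MAX.
  student_id=2: MAX(grade) = 97
  student_id=5: MAX(grade) = 66
  student_id=8: MAX(grade) = 98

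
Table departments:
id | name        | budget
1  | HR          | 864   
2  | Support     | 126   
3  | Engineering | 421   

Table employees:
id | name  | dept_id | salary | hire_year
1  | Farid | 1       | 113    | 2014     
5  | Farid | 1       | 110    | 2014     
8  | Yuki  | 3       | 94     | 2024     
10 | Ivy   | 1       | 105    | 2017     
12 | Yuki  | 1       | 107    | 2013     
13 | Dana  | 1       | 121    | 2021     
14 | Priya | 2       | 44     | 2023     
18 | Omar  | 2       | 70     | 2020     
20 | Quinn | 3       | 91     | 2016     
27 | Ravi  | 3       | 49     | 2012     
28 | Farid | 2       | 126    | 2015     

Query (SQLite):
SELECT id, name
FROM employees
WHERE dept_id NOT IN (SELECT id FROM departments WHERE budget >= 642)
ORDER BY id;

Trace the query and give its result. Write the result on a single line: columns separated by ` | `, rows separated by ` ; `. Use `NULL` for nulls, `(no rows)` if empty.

8 | Yuki ; 14 | Priya ; 18 | Omar ; 20 | Quinn ; 27 | Ravi ; 28 | Farid

Inner query: departments.id where budget >= 642.
Outer: keep employees rows whose dept_id is not in that set.
Inner query → {1}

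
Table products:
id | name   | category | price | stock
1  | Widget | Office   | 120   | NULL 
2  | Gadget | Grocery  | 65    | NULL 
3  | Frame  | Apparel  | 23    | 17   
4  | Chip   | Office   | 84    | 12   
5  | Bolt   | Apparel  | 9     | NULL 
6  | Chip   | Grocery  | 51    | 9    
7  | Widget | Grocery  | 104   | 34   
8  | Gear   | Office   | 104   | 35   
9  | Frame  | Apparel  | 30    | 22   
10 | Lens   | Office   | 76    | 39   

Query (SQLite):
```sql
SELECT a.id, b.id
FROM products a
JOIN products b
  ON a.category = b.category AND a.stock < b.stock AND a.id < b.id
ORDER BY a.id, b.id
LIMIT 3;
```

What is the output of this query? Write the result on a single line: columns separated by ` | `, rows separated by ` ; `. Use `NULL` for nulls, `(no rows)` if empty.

3 | 9 ; 4 | 8 ; 4 | 10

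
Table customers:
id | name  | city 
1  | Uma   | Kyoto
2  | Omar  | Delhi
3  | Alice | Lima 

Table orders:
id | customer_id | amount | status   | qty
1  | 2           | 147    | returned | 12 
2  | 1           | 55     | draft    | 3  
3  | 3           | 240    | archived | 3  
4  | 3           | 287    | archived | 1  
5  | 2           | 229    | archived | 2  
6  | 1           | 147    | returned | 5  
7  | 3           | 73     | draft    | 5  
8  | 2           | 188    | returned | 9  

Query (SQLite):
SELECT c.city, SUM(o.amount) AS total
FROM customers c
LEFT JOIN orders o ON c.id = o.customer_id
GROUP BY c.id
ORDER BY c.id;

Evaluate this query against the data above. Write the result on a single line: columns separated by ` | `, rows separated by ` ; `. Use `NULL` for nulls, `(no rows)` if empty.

LEFT JOIN keeps every customers row; unmatched ones get NULL for orders columns.
Group by customers.id and compute SUM(o.amount). SUM over an all-NULL group is NULL.
  1: ids {2, 6} → SUM(o.amount)=202
  2: ids {1, 5, 8} → SUM(o.amount)=564
  3: ids {3, 4, 7} → SUM(o.amount)=600

Kyoto | 202 ; Delhi | 564 ; Lima | 600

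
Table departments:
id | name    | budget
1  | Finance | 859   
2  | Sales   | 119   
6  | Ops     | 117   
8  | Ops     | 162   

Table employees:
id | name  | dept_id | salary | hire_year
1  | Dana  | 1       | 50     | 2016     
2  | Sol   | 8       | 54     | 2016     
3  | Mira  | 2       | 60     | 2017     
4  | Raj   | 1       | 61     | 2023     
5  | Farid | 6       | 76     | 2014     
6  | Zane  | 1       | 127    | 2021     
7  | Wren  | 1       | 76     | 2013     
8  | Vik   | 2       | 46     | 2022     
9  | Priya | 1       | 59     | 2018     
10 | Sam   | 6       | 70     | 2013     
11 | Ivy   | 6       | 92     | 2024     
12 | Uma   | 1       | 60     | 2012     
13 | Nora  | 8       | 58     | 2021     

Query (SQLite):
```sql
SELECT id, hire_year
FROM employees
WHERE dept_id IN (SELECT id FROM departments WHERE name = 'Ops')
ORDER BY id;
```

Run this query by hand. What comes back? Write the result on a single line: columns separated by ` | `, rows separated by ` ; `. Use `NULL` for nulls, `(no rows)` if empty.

Inner query: departments.id where name = 'Ops'.
Outer: keep employees rows whose dept_id is in that set.
Inner query → {6, 8}

2 | 2016 ; 5 | 2014 ; 10 | 2013 ; 11 | 2024 ; 13 | 2021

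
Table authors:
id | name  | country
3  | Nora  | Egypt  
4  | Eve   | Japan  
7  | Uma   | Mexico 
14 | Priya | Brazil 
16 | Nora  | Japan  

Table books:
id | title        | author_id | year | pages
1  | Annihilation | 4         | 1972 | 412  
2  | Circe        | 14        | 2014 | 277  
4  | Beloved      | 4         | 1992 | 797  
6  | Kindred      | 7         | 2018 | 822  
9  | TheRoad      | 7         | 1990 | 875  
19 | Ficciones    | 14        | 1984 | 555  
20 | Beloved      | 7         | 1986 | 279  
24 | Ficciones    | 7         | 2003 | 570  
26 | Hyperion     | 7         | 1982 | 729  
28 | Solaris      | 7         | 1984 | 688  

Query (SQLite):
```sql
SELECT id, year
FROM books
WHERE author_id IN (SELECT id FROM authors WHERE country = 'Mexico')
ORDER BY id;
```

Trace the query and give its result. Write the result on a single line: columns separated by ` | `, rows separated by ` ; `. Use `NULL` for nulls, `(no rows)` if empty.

6 | 2018 ; 9 | 1990 ; 20 | 1986 ; 24 | 2003 ; 26 | 1982 ; 28 | 1984

Inner query: authors.id where country = 'Mexico'.
Outer: keep books rows whose author_id is in that set.
Inner query → {7}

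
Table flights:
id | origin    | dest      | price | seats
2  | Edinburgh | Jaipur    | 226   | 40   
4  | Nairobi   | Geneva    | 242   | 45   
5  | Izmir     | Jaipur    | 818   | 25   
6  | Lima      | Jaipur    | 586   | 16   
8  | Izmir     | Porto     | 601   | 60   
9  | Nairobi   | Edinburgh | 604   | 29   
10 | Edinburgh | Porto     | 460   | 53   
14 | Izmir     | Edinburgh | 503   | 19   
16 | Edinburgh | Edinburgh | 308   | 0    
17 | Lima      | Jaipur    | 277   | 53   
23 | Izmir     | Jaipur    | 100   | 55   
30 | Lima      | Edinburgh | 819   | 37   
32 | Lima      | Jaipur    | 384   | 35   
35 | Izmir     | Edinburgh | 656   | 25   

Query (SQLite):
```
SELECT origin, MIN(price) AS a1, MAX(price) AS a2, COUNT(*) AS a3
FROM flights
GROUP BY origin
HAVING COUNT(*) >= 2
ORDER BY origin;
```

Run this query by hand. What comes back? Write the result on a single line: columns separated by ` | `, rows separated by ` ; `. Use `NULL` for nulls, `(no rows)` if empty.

Group flights by origin.
Per group compute: MIN(price), MAX(price), COUNT(*).
HAVING: drop groups with fewer than 2 rows.
  Edinburgh: ids {2, 10, 16} → MIN(price)=226, MAX(price)=460, COUNT(*)=3
  Izmir: ids {5, 8, 14, 23, 35} → MIN(price)=100, MAX(price)=818, COUNT(*)=5
  Lima: ids {6, 17, 30, 32} → MIN(price)=277, MAX(price)=819, COUNT(*)=4
  Nairobi: ids {4, 9} → MIN(price)=242, MAX(price)=604, COUNT(*)=2

Edinburgh | 226 | 460 | 3 ; Izmir | 100 | 818 | 5 ; Lima | 277 | 819 | 4 ; Nairobi | 242 | 604 | 2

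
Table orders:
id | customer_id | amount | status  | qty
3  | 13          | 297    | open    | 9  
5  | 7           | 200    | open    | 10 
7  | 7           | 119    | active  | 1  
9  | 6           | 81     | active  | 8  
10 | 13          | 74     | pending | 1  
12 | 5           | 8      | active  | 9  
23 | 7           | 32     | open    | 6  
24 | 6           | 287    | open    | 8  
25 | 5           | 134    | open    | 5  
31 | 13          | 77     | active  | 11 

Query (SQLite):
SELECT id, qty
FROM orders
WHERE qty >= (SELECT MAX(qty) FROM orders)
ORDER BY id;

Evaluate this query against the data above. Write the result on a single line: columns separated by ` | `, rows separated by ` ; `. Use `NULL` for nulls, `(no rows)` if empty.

31 | 11

Scalar subquery: MAX(qty) over all orders rows = 11.
Keep rows where qty >= that value.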